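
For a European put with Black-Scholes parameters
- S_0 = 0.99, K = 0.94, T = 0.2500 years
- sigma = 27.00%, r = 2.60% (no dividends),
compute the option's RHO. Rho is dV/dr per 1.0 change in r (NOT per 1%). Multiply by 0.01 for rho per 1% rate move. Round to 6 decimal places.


d1 = 0.4995375397; d2 = 0.3645375397
phi(d1) = 0.3521467066; exp(-qT) = 1.0000000000; exp(-rT) = 0.9935210793
N(-d2) = 0.3577283234
Rho = -K*T*exp(-rT)*N(-d2) = -0.9400 * 0.2500 * 0.9935210793 * 0.3577283234 = -0.083521

Answer: Rho = -0.083521


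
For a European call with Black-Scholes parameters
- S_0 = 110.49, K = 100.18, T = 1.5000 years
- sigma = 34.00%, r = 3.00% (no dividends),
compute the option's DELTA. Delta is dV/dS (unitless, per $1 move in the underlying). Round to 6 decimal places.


d1 = 0.5515109035; d2 = 0.1350976472
phi(d1) = 0.3426585970; exp(-qT) = 1.0000000000; exp(-rT) = 0.9559974818
N(d1) = 0.7093582529
Delta = exp(-qT) * N(d1) = 1.0000000000 * 0.7093582529 = 0.709358

Answer: Delta = 0.709358


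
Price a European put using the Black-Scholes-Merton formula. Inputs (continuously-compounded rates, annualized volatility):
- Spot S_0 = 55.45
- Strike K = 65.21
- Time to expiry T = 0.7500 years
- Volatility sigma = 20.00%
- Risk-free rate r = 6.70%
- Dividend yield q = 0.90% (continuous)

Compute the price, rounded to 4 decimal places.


d1 = (ln(S/K) + (r - q + 0.5*sigma^2) * T) / (sigma * sqrt(T)) = -0.59831454
d2 = d1 - sigma * sqrt(T) = -0.77151962
exp(-rT) = 0.95099165; exp(-qT) = 0.99327273
P = K * exp(-rT) * N(-d2) - S_0 * exp(-qT) * N(-d1)
N(-d1) = 0.72518496; N(-d2) = 0.77980050
P = 65.2100 * 0.95099165 * 0.77980050 - 55.4500 * 0.99327273 * 0.72518496 = 8.4177

Answer: Price = 8.4177


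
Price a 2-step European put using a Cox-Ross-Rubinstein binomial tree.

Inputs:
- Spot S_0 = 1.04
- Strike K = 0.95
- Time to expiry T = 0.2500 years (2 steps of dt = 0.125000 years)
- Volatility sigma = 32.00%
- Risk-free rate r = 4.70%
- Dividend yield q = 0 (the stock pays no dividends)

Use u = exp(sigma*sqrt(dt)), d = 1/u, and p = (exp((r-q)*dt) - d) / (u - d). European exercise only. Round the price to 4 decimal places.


Answer: Price = V(0,0) = 0.0301

Derivation:
dt = T/N = 0.125000
u = exp(sigma*sqrt(dt)) = 1.119785; d = 1/u = 0.893028
p = (exp((r-q)*dt) - d) / (u - d) = 0.497731
Discount per step: exp(-r*dt) = 0.994142
Stock lattice S(k, i) with i counting down-moves:
  k=0: S(0,0) = 1.0400
  k=1: S(1,0) = 1.1646; S(1,1) = 0.9287
  k=2: S(2,0) = 1.3041; S(2,1) = 1.0400; S(2,2) = 0.8294
Terminal payoffs V(N, i) = max(K - S_T, 0):
  V(2,0) = 0.000000; V(2,1) = 0.000000; V(2,2) = 0.120601
Backward induction: V(k, i) = exp(-r*dt) * [p * V(k+1, i) + (1-p) * V(k+1, i+1)].
  V(1,0) = exp(-r*dt) * [p*0.000000 + (1-p)*0.000000] = 0.000000
  V(1,1) = exp(-r*dt) * [p*0.000000 + (1-p)*0.120601] = 0.060219
  V(0,0) = exp(-r*dt) * [p*0.000000 + (1-p)*0.060219] = 0.030069


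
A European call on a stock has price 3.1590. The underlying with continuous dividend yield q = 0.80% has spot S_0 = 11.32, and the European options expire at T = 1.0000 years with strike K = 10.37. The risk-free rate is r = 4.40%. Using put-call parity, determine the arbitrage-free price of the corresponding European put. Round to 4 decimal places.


Put-call parity: C - P = S_0 * exp(-qT) - K * exp(-rT).
S_0 * exp(-qT) = 11.3200 * 0.99203191 = 11.22980128
K * exp(-rT) = 10.3700 * 0.95695396 = 9.92361254
P = C - S*exp(-qT) + K*exp(-rT)
P = 3.1590 - 11.22980128 + 9.92361254 = 1.8528

Answer: Put price = 1.8528


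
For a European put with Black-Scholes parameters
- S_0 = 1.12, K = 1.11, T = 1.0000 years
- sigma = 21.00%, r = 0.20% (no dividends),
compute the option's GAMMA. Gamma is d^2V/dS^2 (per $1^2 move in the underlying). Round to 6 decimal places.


Answer: Gamma = 1.675346

Derivation:
d1 = 0.1572317618; d2 = -0.0527682382
phi(d1) = 0.3940413418; exp(-qT) = 1.0000000000; exp(-rT) = 0.9980019987
Gamma = exp(-qT) * phi(d1) / (S * sigma * sqrt(T)) = 1.0000000000 * 0.3940413418 / (1.1200 * 0.2100 * 1.0000000000) = 1.675346


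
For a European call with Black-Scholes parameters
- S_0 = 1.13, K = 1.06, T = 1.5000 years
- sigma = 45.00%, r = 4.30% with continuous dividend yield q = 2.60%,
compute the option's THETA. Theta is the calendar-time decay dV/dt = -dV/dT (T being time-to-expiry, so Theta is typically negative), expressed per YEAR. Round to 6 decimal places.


Answer: Theta = -0.072898

Derivation:
d1 = 0.4378666579; d2 = -0.1132685343
phi(d1) = 0.3624741425; exp(-qT) = 0.9617507091; exp(-rT) = 0.9375361143
Theta = -S*exp(-qT)*phi(d1)*sigma/(2*sqrt(T)) - r*K*exp(-rT)*N(d2) + q*S*exp(-qT)*N(d1)
N(d1) = 0.6692585266; N(d2) = 0.4549088313; sqrt(T) = 1.2247448714
Term 1 = -1.1300 * 0.9617507091 * 0.3624741425 * 0.4500 / (2 * 1.2247448714) = -0.0723693844
Term 2 = -0.0430 * 1.0600 * 0.9375361143 * 0.4549088313 = -0.0194395718
Term 3 = 0.0260 * 1.1300 * 0.9617507091 * 0.6692585266 = 0.0189107268
Theta = -0.0723693844 + (-0.0194395718) + (0.0189107268) = -0.072898


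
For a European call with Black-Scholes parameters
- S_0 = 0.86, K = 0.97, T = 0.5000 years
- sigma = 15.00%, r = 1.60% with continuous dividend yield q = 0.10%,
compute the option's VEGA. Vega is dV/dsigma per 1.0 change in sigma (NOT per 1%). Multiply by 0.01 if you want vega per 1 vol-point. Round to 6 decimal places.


d1 = -1.0110559923; d2 = -1.1171220095
phi(d1) = 0.2392956067; exp(-qT) = 0.9995001250; exp(-rT) = 0.9920319148
Vega = S * exp(-qT) * phi(d1) * sqrt(T) = 0.8600 * 0.9995001250 * 0.2392956067 * 0.7071067812 = 0.145446

Answer: Vega = 0.145446


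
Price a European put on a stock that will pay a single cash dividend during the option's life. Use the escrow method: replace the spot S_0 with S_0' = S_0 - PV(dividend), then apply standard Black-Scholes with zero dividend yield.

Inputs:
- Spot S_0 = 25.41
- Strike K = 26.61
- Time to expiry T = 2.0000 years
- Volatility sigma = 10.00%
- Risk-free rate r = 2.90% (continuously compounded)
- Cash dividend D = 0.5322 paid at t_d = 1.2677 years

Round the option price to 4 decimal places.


PV(D) = D * exp(-r * t_d) = 0.5322 * 0.96390426 = 0.51298985
S_0' = S_0 - PV(D) = 25.4100 - 0.51298985 = 24.89701015
d1 = (ln(S_0'/K) + (r + sigma^2/2)*T) / (sigma*sqrt(T)) = 0.01032826
d2 = d1 - sigma*sqrt(T) = -0.13109309
exp(-rT) = 0.94364995
N(-d1) = 0.49587969; N(-d2) = 0.55214917
P = K * exp(-rT) * N(-d2) - S_0' * N(-d1) = 26.6100 * 0.94364995 * 0.55214917 - 24.89701015 * 0.49587969 = 1.5188

Answer: Price = 1.5188


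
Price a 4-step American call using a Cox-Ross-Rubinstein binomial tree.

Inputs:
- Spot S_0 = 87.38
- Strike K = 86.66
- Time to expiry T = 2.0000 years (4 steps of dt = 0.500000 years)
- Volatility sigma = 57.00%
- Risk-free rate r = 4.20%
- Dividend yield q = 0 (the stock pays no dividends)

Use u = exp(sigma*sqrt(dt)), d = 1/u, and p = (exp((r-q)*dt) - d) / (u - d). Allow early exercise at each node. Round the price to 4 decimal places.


dt = T/N = 0.500000
u = exp(sigma*sqrt(dt)) = 1.496383; d = 1/u = 0.668278
p = (exp((r-q)*dt) - d) / (u - d) = 0.426207
Discount per step: exp(-r*dt) = 0.979219
Stock lattice S(k, i) with i counting down-moves:
  k=0: S(0,0) = 87.3800
  k=1: S(1,0) = 130.7539; S(1,1) = 58.3941
  k=2: S(2,0) = 195.6580; S(2,1) = 87.3800; S(2,2) = 39.0235
  k=3: S(3,0) = 292.7793; S(3,1) = 130.7539; S(3,2) = 58.3941; S(3,3) = 26.0786
  k=4: S(4,0) = 438.1099; S(4,1) = 195.6580; S(4,2) = 87.3800; S(4,3) = 39.0235; S(4,4) = 17.4277
Terminal payoffs V(N, i) = max(S_T - K, 0):
  V(4,0) = 351.449941; V(4,1) = 108.997984; V(4,2) = 0.720000; V(4,3) = 0.000000; V(4,4) = 0.000000
Backward induction: V(k, i) = exp(-r*dt) * [p * V(k+1, i) + (1-p) * V(k+1, i+1)]; then take max(V_cont, immediate exercise) for American.
  V(3,0) = exp(-r*dt) * [p*351.449941 + (1-p)*108.997984] = 207.920166; exercise = 206.119281; V(3,0) = max -> 207.920166
  V(3,1) = exp(-r*dt) * [p*108.997984 + (1-p)*0.720000] = 45.894831; exercise = 44.093947; V(3,1) = max -> 45.894831
  V(3,2) = exp(-r*dt) * [p*0.720000 + (1-p)*0.000000] = 0.300492; exercise = 0.000000; V(3,2) = max -> 0.300492
  V(3,3) = exp(-r*dt) * [p*0.000000 + (1-p)*0.000000] = 0.000000; exercise = 0.000000; V(3,3) = max -> 0.000000
  V(2,0) = exp(-r*dt) * [p*207.920166 + (1-p)*45.894831] = 112.562329; exercise = 108.997984; V(2,0) = max -> 112.562329
  V(2,1) = exp(-r*dt) * [p*45.894831 + (1-p)*0.300492] = 19.323035; exercise = 0.720000; V(2,1) = max -> 19.323035
  V(2,2) = exp(-r*dt) * [p*0.300492 + (1-p)*0.000000] = 0.125410; exercise = 0.000000; V(2,2) = max -> 0.125410
  V(1,0) = exp(-r*dt) * [p*112.562329 + (1-p)*19.323035] = 57.834882; exercise = 44.093947; V(1,0) = max -> 57.834882
  V(1,1) = exp(-r*dt) * [p*19.323035 + (1-p)*0.125410] = 8.134929; exercise = 0.000000; V(1,1) = max -> 8.134929
  V(0,0) = exp(-r*dt) * [p*57.834882 + (1-p)*8.134929] = 28.708142; exercise = 0.720000; V(0,0) = max -> 28.708142

Answer: Price = V(0,0) = 28.7081


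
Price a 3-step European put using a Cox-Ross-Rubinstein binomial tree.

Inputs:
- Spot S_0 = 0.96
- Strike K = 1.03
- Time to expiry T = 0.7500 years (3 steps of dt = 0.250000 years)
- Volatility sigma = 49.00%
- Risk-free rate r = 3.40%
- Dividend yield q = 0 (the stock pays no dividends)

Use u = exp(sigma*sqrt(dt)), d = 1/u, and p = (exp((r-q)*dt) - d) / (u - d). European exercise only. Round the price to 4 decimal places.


Answer: Price = V(0,0) = 0.1992

Derivation:
dt = T/N = 0.250000
u = exp(sigma*sqrt(dt)) = 1.277621; d = 1/u = 0.782705
p = (exp((r-q)*dt) - d) / (u - d) = 0.456302
Discount per step: exp(-r*dt) = 0.991536
Stock lattice S(k, i) with i counting down-moves:
  k=0: S(0,0) = 0.9600
  k=1: S(1,0) = 1.2265; S(1,1) = 0.7514
  k=2: S(2,0) = 1.5670; S(2,1) = 0.9600; S(2,2) = 0.5881
  k=3: S(3,0) = 2.0021; S(3,1) = 1.2265; S(3,2) = 0.7514; S(3,3) = 0.4603
Terminal payoffs V(N, i) = max(K - S_T, 0):
  V(3,0) = 0.000000; V(3,1) = 0.000000; V(3,2) = 0.278604; V(3,3) = 0.569675
Backward induction: V(k, i) = exp(-r*dt) * [p * V(k+1, i) + (1-p) * V(k+1, i+1)].
  V(2,0) = exp(-r*dt) * [p*0.000000 + (1-p)*0.000000] = 0.000000
  V(2,1) = exp(-r*dt) * [p*0.000000 + (1-p)*0.278604] = 0.150194
  V(2,2) = exp(-r*dt) * [p*0.278604 + (1-p)*0.569675] = 0.433161
  V(1,0) = exp(-r*dt) * [p*0.000000 + (1-p)*0.150194] = 0.080969
  V(1,1) = exp(-r*dt) * [p*0.150194 + (1-p)*0.433161] = 0.301469
  V(0,0) = exp(-r*dt) * [p*0.080969 + (1-p)*0.301469] = 0.199154


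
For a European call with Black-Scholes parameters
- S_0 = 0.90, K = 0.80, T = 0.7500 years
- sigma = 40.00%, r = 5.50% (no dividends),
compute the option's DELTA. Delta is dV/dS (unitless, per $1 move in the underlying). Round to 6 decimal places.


d1 = 0.6322939105; d2 = 0.2858837490
phi(d1) = 0.3266596983; exp(-qT) = 1.0000000000; exp(-rT) = 0.9595892027
N(d1) = 0.7364025790
Delta = exp(-qT) * N(d1) = 1.0000000000 * 0.7364025790 = 0.736403

Answer: Delta = 0.736403


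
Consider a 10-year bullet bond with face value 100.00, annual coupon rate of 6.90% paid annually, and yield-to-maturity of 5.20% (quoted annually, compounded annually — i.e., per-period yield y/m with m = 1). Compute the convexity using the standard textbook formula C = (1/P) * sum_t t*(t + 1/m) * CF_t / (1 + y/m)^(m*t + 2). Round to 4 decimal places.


Answer: Convexity = 69.4666

Derivation:
Coupon per period c = face * coupon_rate / m = 6.900000
Periods per year m = 1; per-period yield y/m = 0.052000
Number of cashflows N = 10
Cashflows (t years, CF_t, discount factor 1/(1+y/m)^(m*t), PV):
  t = 1.0000: CF_t = 6.900000, DF = 0.950570, PV = 6.558935
  t = 2.0000: CF_t = 6.900000, DF = 0.903584, PV = 6.234729
  t = 3.0000: CF_t = 6.900000, DF = 0.858920, PV = 5.926549
  t = 4.0000: CF_t = 6.900000, DF = 0.816464, PV = 5.633602
  t = 5.0000: CF_t = 6.900000, DF = 0.776106, PV = 5.355135
  t = 6.0000: CF_t = 6.900000, DF = 0.737744, PV = 5.090432
  t = 7.0000: CF_t = 6.900000, DF = 0.701277, PV = 4.838814
  t = 8.0000: CF_t = 6.900000, DF = 0.666613, PV = 4.599633
  t = 9.0000: CF_t = 6.900000, DF = 0.633663, PV = 4.372275
  t = 10.0000: CF_t = 106.900000, DF = 0.602341, PV = 64.390279
Price P = sum_t PV_t = 113.000382
Convexity numerator sum_t t*(t + 1/m) * CF_t / (1+y/m)^(m*t + 2):
  t = 1.0000: term = 11.853098
  t = 2.0000: term = 33.801610
  t = 3.0000: term = 64.261615
  t = 4.0000: term = 101.808643
  t = 5.0000: term = 145.164414
  t = 6.0000: term = 193.184582
  t = 7.0000: term = 244.847379
  t = 8.0000: term = 299.243130
  t = 9.0000: term = 355.564556
  t = 10.0000: term = 6400.022673
Convexity = (1/P) * sum = 7849.751700 / 113.000382 = 69.466594


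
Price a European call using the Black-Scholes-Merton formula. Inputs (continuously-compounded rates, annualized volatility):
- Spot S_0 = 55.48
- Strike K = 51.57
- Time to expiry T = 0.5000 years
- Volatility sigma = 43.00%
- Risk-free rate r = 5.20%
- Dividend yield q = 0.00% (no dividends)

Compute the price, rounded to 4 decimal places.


Answer: Price = 9.3378

Derivation:
d1 = (ln(S/K) + (r - q + 0.5*sigma^2) * T) / (sigma * sqrt(T)) = 0.47789725
d2 = d1 - sigma * sqrt(T) = 0.17384134
exp(-rT) = 0.97433509; exp(-qT) = 1.00000000
C = S_0 * exp(-qT) * N(d1) - K * exp(-rT) * N(d2)
N(d1) = 0.68363833; N(d2) = 0.56900492
C = 55.4800 * 1.00000000 * 0.68363833 - 51.5700 * 0.97433509 * 0.56900492 = 9.3378


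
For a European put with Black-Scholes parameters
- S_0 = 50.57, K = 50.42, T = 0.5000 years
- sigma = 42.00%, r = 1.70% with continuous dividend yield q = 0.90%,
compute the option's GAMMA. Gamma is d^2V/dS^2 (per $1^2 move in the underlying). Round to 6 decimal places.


d1 = 0.1719636327; d2 = -0.1250212154
phi(d1) = 0.3930870153; exp(-qT) = 0.9955101098; exp(-rT) = 0.9915360229
Gamma = exp(-qT) * phi(d1) / (S * sigma * sqrt(T)) = 0.9955101098 * 0.3930870153 / (50.5700 * 0.4200 * 0.7071067812) = 0.026056

Answer: Gamma = 0.026056


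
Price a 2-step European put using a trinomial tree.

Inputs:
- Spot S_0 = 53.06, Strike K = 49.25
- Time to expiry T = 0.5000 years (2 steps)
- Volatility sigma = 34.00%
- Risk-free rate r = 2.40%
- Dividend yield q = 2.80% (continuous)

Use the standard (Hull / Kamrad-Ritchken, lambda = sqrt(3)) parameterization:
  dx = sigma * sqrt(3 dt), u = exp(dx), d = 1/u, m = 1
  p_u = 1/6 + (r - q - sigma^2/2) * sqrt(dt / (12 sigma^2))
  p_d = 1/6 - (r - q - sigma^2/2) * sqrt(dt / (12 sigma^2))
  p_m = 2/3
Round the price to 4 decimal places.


Answer: Price = V(0,0) = 3.1992

Derivation:
dt = T/N = 0.250000; dx = sigma*sqrt(3*dt) = 0.294449
u = exp(dx) = 1.342386; d = 1/u = 0.744942
p_u = 0.140431, p_m = 0.666667, p_d = 0.192902
Discount per step: exp(-r*dt) = 0.994018
Stock lattice S(k, j) with j the centered position index:
  k=0: S(0,+0) = 53.0600
  k=1: S(1,-1) = 39.5266; S(1,+0) = 53.0600; S(1,+1) = 71.2270
  k=2: S(2,-2) = 29.4451; S(2,-1) = 39.5266; S(2,+0) = 53.0600; S(2,+1) = 71.2270; S(2,+2) = 95.6141
Terminal payoffs V(N, j) = max(K - S_T, 0):
  V(2,-2) = 19.804942; V(2,-1) = 9.723366; V(2,+0) = 0.000000; V(2,+1) = 0.000000; V(2,+2) = 0.000000
Backward induction: V(k, j) = exp(-r*dt) * [p_u * V(k+1, j+1) + p_m * V(k+1, j) + p_d * V(k+1, j-1)]
  V(1,-1) = exp(-r*dt) * [p_u*0.000000 + p_m*9.723366 + p_d*19.804942] = 10.241029
  V(1,+0) = exp(-r*dt) * [p_u*0.000000 + p_m*0.000000 + p_d*9.723366] = 1.864438
  V(1,+1) = exp(-r*dt) * [p_u*0.000000 + p_m*0.000000 + p_d*0.000000] = 0.000000
  V(0,+0) = exp(-r*dt) * [p_u*0.000000 + p_m*1.864438 + p_d*10.241029] = 3.199222


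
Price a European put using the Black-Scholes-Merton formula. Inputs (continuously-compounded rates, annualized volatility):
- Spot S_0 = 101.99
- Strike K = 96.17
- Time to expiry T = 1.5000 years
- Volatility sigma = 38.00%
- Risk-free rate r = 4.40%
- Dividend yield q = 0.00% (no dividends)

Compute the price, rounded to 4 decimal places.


d1 = (ln(S/K) + (r - q + 0.5*sigma^2) * T) / (sigma * sqrt(T)) = 0.50076447
d2 = d1 - sigma * sqrt(T) = 0.03536142
exp(-rT) = 0.93613086; exp(-qT) = 1.00000000
P = K * exp(-rT) * N(-d2) - S_0 * exp(-qT) * N(-d1)
N(-d1) = 0.30826845; N(-d2) = 0.48589578
P = 96.1700 * 0.93613086 * 0.48589578 - 101.9900 * 1.00000000 * 0.30826845 = 12.3038

Answer: Price = 12.3038


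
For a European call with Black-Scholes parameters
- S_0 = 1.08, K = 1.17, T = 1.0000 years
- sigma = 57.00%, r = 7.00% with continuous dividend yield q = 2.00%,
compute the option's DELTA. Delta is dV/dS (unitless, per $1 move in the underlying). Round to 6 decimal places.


d1 = 0.2322934953; d2 = -0.3377065047
phi(d1) = 0.3883226677; exp(-qT) = 0.9801986733; exp(-rT) = 0.9323938199
N(d1) = 0.5918449679
Delta = exp(-qT) * N(d1) = 0.9801986733 * 0.5918449679 = 0.580126

Answer: Delta = 0.580126


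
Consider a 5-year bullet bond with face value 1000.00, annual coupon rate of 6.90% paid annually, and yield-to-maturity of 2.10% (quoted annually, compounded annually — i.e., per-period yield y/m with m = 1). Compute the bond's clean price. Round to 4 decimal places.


Coupon per period c = face * coupon_rate / m = 69.000000
Periods per year m = 1; per-period yield y/m = 0.021000
Number of cashflows N = 5
Cashflows (t years, CF_t, discount factor 1/(1+y/m)^(m*t), PV):
  t = 1.0000: CF_t = 69.000000, DF = 0.979432, PV = 67.580803
  t = 2.0000: CF_t = 69.000000, DF = 0.959287, PV = 66.190796
  t = 3.0000: CF_t = 69.000000, DF = 0.939556, PV = 64.829379
  t = 4.0000: CF_t = 69.000000, DF = 0.920231, PV = 63.495964
  t = 5.0000: CF_t = 1069.000000, DF = 0.901304, PV = 963.493956
Price P = sum_t PV_t = 1225.590899

Answer: Price = 1225.5909


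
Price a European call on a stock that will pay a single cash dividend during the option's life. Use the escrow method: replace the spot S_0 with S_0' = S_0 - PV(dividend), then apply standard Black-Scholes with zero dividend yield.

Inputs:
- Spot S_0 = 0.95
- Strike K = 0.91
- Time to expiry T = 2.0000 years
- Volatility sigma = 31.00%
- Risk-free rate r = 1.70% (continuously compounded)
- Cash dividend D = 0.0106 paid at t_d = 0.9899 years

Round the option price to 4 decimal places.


Answer: Price = 0.1896

Derivation:
PV(D) = D * exp(-r * t_d) = 0.0106 * 0.98331250 = 0.01042311
S_0' = S_0 - PV(D) = 0.9500 - 0.01042311 = 0.93957689
d1 = (ln(S_0'/K) + (r + sigma^2/2)*T) / (sigma*sqrt(T)) = 0.36971433
d2 = d1 - sigma*sqrt(T) = -0.06869188
exp(-rT) = 0.96657150
N(d1) = 0.64420232; N(d2) = 0.47261744
C = S_0' * N(d1) - K * exp(-rT) * N(d2) = 0.93957689 * 0.64420232 - 0.9100 * 0.96657150 * 0.47261744 = 0.1896


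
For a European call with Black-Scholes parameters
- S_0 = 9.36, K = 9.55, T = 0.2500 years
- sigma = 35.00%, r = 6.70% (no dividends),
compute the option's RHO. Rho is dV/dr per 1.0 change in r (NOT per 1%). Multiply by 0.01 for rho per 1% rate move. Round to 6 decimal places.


Answer: Rho = 1.074245

Derivation:
d1 = 0.0683807771; d2 = -0.1066192229
phi(d1) = 0.3980106567; exp(-qT) = 1.0000000000; exp(-rT) = 0.9833895013
N(d2) = 0.4575455339
Rho = K*T*exp(-rT)*N(d2) = 9.5500 * 0.2500 * 0.9833895013 * 0.4575455339 = 1.074245


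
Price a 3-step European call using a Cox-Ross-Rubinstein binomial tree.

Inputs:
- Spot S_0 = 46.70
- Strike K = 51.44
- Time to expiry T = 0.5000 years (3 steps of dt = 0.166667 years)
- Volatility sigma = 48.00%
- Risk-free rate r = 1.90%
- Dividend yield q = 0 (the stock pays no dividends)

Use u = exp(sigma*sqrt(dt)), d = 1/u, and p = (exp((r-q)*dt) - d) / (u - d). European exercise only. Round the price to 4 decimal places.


Answer: Price = V(0,0) = 4.9492

Derivation:
dt = T/N = 0.166667
u = exp(sigma*sqrt(dt)) = 1.216477; d = 1/u = 0.822046
p = (exp((r-q)*dt) - d) / (u - d) = 0.459208
Discount per step: exp(-r*dt) = 0.996838
Stock lattice S(k, i) with i counting down-moves:
  k=0: S(0,0) = 46.7000
  k=1: S(1,0) = 56.8095; S(1,1) = 38.3895
  k=2: S(2,0) = 69.1074; S(2,1) = 46.7000; S(2,2) = 31.5580
  k=3: S(3,0) = 84.0676; S(3,1) = 56.8095; S(3,2) = 38.3895; S(3,3) = 25.9421
Terminal payoffs V(N, i) = max(S_T - K, 0):
  V(3,0) = 32.627639; V(3,1) = 5.369487; V(3,2) = 0.000000; V(3,3) = 0.000000
Backward induction: V(k, i) = exp(-r*dt) * [p * V(k+1, i) + (1-p) * V(k+1, i+1)].
  V(2,0) = exp(-r*dt) * [p*32.627639 + (1-p)*5.369487] = 17.830085
  V(2,1) = exp(-r*dt) * [p*5.369487 + (1-p)*0.000000] = 2.457913
  V(2,2) = exp(-r*dt) * [p*0.000000 + (1-p)*0.000000] = 0.000000
  V(1,0) = exp(-r*dt) * [p*17.830085 + (1-p)*2.457913] = 9.486841
  V(1,1) = exp(-r*dt) * [p*2.457913 + (1-p)*0.000000] = 1.125124
  V(0,0) = exp(-r*dt) * [p*9.486841 + (1-p)*1.125124] = 4.949190


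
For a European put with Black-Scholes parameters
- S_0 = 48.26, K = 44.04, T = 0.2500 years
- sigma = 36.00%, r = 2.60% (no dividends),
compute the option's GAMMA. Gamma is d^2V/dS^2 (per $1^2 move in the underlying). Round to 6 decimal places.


Answer: Gamma = 0.037552

Derivation:
d1 = 0.6344708241; d2 = 0.4544708241
phi(d1) = 0.3262096042; exp(-qT) = 1.0000000000; exp(-rT) = 0.9935210793
Gamma = exp(-qT) * phi(d1) / (S * sigma * sqrt(T)) = 1.0000000000 * 0.3262096042 / (48.2600 * 0.3600 * 0.5000000000) = 0.037552


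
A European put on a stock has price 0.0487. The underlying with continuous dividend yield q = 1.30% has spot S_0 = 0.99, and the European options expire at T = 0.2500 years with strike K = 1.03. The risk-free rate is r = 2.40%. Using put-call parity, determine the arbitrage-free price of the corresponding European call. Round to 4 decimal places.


Answer: Call price = 0.0116

Derivation:
Put-call parity: C - P = S_0 * exp(-qT) - K * exp(-rT).
S_0 * exp(-qT) = 0.9900 * 0.99675528 = 0.98678772
K * exp(-rT) = 1.0300 * 0.99401796 = 1.02383850
C = P + S*exp(-qT) - K*exp(-rT)
C = 0.0487 + 0.98678772 - 1.02383850 = 0.0116


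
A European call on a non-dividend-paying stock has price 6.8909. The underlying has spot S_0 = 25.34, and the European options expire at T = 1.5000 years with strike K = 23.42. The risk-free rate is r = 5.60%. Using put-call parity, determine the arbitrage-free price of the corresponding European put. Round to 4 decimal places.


Put-call parity: C - P = S_0 * exp(-qT) - K * exp(-rT).
S_0 * exp(-qT) = 25.3400 * 1.00000000 = 25.34000000
K * exp(-rT) = 23.4200 * 0.91943126 = 21.53308002
P = C - S*exp(-qT) + K*exp(-rT)
P = 6.8909 - 25.34000000 + 21.53308002 = 3.0840

Answer: Put price = 3.0840


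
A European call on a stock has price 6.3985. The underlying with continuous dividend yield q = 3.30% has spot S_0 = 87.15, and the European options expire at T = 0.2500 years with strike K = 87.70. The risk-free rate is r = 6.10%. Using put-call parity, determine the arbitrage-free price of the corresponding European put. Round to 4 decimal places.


Put-call parity: C - P = S_0 * exp(-qT) - K * exp(-rT).
S_0 * exp(-qT) = 87.1500 * 0.99178394 = 86.43397018
K * exp(-rT) = 87.7000 * 0.98486569 = 86.37272122
P = C - S*exp(-qT) + K*exp(-rT)
P = 6.3985 - 86.43397018 + 86.37272122 = 6.3373

Answer: Put price = 6.3373


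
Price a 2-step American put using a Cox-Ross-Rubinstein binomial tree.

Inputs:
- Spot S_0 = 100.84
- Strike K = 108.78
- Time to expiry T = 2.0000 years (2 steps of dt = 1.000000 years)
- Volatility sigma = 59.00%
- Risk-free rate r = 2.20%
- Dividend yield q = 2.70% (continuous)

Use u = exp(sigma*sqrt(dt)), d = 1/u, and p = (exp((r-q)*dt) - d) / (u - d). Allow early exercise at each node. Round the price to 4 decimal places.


Answer: Price = V(0,0) = 35.2229

Derivation:
dt = T/N = 1.000000
u = exp(sigma*sqrt(dt)) = 1.803988; d = 1/u = 0.554327
p = (exp((r-q)*dt) - d) / (u - d) = 0.352644
Discount per step: exp(-r*dt) = 0.978240
Stock lattice S(k, i) with i counting down-moves:
  k=0: S(0,0) = 100.8400
  k=1: S(1,0) = 181.9142; S(1,1) = 55.8984
  k=2: S(2,0) = 328.1711; S(2,1) = 100.8400; S(2,2) = 30.9860
Terminal payoffs V(N, i) = max(K - S_T, 0):
  V(2,0) = 0.000000; V(2,1) = 7.940000; V(2,2) = 77.794012
Backward induction: V(k, i) = exp(-r*dt) * [p * V(k+1, i) + (1-p) * V(k+1, i+1)]; then take max(V_cont, immediate exercise) for American.
  V(1,0) = exp(-r*dt) * [p*0.000000 + (1-p)*7.940000] = 5.028163; exercise = 0.000000; V(1,0) = max -> 5.028163
  V(1,1) = exp(-r*dt) * [p*7.940000 + (1-p)*77.794012] = 52.003672; exercise = 52.881637; V(1,1) = max -> 52.881637
  V(0,0) = exp(-r*dt) * [p*5.028163 + (1-p)*52.881637] = 35.222917; exercise = 7.940000; V(0,0) = max -> 35.222917


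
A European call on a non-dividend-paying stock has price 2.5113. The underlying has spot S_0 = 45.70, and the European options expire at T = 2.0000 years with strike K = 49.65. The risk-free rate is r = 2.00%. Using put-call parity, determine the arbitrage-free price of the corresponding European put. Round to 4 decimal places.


Put-call parity: C - P = S_0 * exp(-qT) - K * exp(-rT).
S_0 * exp(-qT) = 45.7000 * 1.00000000 = 45.70000000
K * exp(-rT) = 49.6500 * 0.96078944 = 47.70319565
P = C - S*exp(-qT) + K*exp(-rT)
P = 2.5113 - 45.70000000 + 47.70319565 = 4.5145

Answer: Put price = 4.5145


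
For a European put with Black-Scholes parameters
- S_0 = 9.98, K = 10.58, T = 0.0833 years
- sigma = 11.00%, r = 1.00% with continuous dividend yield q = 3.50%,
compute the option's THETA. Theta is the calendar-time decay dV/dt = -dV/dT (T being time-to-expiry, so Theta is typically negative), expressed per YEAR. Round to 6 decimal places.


Answer: Theta = -0.362334

Derivation:
d1 = -1.8886555002; d2 = -1.9204034135
phi(d1) = 0.0670411726; exp(-qT) = 0.9970887459; exp(-rT) = 0.9991673468
Theta = -S*exp(-qT)*phi(d1)*sigma/(2*sqrt(T)) + r*K*exp(-rT)*N(-d2) - q*S*exp(-qT)*N(-d1)
N(-d1) = 0.9705309975; N(-d2) = 0.9725965186; sqrt(T) = 0.2886173938
Term 1 = -9.9800 * 0.9970887459 * 0.0670411726 * 0.1100 / (2 * 0.2886173938) = -0.1271294436
Term 2 = 0.0100 * 10.5800 * 0.9991673468 * 0.9725965186 = 0.1028150311
Term 3 = -0.0350 * 9.9800 * 0.9970887459 * 0.9705309975 = -0.3380195434
Theta = -0.1271294436 + (0.1028150311) + (-0.3380195434) = -0.362334


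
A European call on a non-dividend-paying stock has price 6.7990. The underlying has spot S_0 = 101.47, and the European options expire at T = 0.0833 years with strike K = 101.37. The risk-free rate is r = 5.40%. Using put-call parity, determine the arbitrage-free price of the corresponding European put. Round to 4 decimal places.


Put-call parity: C - P = S_0 * exp(-qT) - K * exp(-rT).
S_0 * exp(-qT) = 101.4700 * 1.00000000 = 101.47000000
K * exp(-rT) = 101.3700 * 0.99551190 = 100.91504148
P = C - S*exp(-qT) + K*exp(-rT)
P = 6.7990 - 101.47000000 + 100.91504148 = 6.2440

Answer: Put price = 6.2440


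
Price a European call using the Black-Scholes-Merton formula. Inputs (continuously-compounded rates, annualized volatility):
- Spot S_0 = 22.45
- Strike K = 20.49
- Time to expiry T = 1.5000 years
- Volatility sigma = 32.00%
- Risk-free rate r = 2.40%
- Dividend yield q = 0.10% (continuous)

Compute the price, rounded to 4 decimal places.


Answer: Price = 4.7672

Derivation:
d1 = (ln(S/K) + (r - q + 0.5*sigma^2) * T) / (sigma * sqrt(T)) = 0.51708129
d2 = d1 - sigma * sqrt(T) = 0.12516293
exp(-rT) = 0.96464029; exp(-qT) = 0.99850112
C = S_0 * exp(-qT) * N(d1) - K * exp(-rT) * N(d2)
N(d1) = 0.69745029; N(d2) = 0.54980272
C = 22.4500 * 0.99850112 * 0.69745029 - 20.4900 * 0.96464029 * 0.54980272 = 4.7672


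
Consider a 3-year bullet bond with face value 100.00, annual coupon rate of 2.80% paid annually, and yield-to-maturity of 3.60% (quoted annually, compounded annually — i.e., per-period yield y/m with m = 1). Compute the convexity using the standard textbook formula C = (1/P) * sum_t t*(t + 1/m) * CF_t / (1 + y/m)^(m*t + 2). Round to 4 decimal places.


Coupon per period c = face * coupon_rate / m = 2.800000
Periods per year m = 1; per-period yield y/m = 0.036000
Number of cashflows N = 3
Cashflows (t years, CF_t, discount factor 1/(1+y/m)^(m*t), PV):
  t = 1.0000: CF_t = 2.800000, DF = 0.965251, PV = 2.702703
  t = 2.0000: CF_t = 2.800000, DF = 0.931709, PV = 2.608786
  t = 3.0000: CF_t = 102.800000, DF = 0.899333, PV = 92.451476
Price P = sum_t PV_t = 97.762965
Convexity numerator sum_t t*(t + 1/m) * CF_t / (1+y/m)^(m*t + 2):
  t = 1.0000: term = 5.036267
  t = 2.0000: term = 14.583785
  t = 3.0000: term = 1033.654938
Convexity = (1/P) * sum = 1053.274990 / 97.762965 = 10.773763

Answer: Convexity = 10.7738


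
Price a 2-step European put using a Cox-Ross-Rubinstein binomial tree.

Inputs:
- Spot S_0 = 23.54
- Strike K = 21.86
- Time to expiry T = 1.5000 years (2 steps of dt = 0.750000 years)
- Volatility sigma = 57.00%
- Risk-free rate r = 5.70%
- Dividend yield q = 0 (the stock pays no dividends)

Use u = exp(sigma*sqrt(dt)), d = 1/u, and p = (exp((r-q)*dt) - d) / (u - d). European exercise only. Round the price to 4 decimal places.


Answer: Price = V(0,0) = 4.0211

Derivation:
dt = T/N = 0.750000
u = exp(sigma*sqrt(dt)) = 1.638260; d = 1/u = 0.610404
p = (exp((r-q)*dt) - d) / (u - d) = 0.421531
Discount per step: exp(-r*dt) = 0.958151
Stock lattice S(k, i) with i counting down-moves:
  k=0: S(0,0) = 23.5400
  k=1: S(1,0) = 38.5646; S(1,1) = 14.3689
  k=2: S(2,0) = 63.1789; S(2,1) = 23.5400; S(2,2) = 8.7708
Terminal payoffs V(N, i) = max(K - S_T, 0):
  V(2,0) = 0.000000; V(2,1) = 0.000000; V(2,2) = 13.089164
Backward induction: V(k, i) = exp(-r*dt) * [p * V(k+1, i) + (1-p) * V(k+1, i+1)].
  V(1,0) = exp(-r*dt) * [p*0.000000 + (1-p)*0.000000] = 0.000000
  V(1,1) = exp(-r*dt) * [p*0.000000 + (1-p)*13.089164] = 7.254808
  V(0,0) = exp(-r*dt) * [p*0.000000 + (1-p)*7.254808] = 4.021054


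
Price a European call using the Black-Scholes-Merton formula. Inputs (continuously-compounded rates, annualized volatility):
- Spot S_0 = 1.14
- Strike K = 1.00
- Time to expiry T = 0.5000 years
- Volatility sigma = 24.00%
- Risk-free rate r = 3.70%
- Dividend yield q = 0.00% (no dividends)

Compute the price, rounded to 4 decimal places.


Answer: Price = 0.1770

Derivation:
d1 = (ln(S/K) + (r - q + 0.5*sigma^2) * T) / (sigma * sqrt(T)) = 0.96595655
d2 = d1 - sigma * sqrt(T) = 0.79625092
exp(-rT) = 0.98167007; exp(-qT) = 1.00000000
C = S_0 * exp(-qT) * N(d1) - K * exp(-rT) * N(d2)
N(d1) = 0.83296704; N(d2) = 0.78705690
C = 1.1400 * 1.00000000 * 0.83296704 - 1.0000 * 0.98167007 * 0.78705690 = 0.1770


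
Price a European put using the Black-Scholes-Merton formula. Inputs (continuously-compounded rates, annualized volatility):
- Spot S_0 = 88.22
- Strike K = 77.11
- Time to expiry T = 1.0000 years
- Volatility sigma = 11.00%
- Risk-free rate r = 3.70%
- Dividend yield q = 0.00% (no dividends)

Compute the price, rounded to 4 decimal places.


Answer: Price = 0.2271

Derivation:
d1 = (ln(S/K) + (r - q + 0.5*sigma^2) * T) / (sigma * sqrt(T)) = 1.61500655
d2 = d1 - sigma * sqrt(T) = 1.50500655
exp(-rT) = 0.96367614; exp(-qT) = 1.00000000
P = K * exp(-rT) * N(-d2) - S_0 * exp(-qT) * N(-d1)
N(-d1) = 0.05315464; N(-d2) = 0.06616120
P = 77.1100 * 0.96367614 * 0.06616120 - 88.2200 * 1.00000000 * 0.05315464 = 0.2271


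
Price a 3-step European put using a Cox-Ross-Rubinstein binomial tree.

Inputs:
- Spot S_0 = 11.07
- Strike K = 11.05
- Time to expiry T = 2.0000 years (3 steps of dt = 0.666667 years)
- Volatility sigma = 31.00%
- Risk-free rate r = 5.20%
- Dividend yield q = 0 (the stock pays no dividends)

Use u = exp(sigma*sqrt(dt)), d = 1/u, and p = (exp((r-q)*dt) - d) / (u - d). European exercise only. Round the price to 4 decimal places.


dt = T/N = 0.666667
u = exp(sigma*sqrt(dt)) = 1.288030; d = 1/u = 0.776379
p = (exp((r-q)*dt) - d) / (u - d) = 0.506000
Discount per step: exp(-r*dt) = 0.965927
Stock lattice S(k, i) with i counting down-moves:
  k=0: S(0,0) = 11.0700
  k=1: S(1,0) = 14.2585; S(1,1) = 8.5945
  k=2: S(2,0) = 18.3654; S(2,1) = 11.0700; S(2,2) = 6.6726
  k=3: S(3,0) = 23.6551; S(3,1) = 14.2585; S(3,2) = 8.5945; S(3,3) = 5.1805
Terminal payoffs V(N, i) = max(K - S_T, 0):
  V(3,0) = 0.000000; V(3,1) = 0.000000; V(3,2) = 2.455480; V(3,3) = 5.869524
Backward induction: V(k, i) = exp(-r*dt) * [p * V(k+1, i) + (1-p) * V(k+1, i+1)].
  V(2,0) = exp(-r*dt) * [p*0.000000 + (1-p)*0.000000] = 0.000000
  V(2,1) = exp(-r*dt) * [p*0.000000 + (1-p)*2.455480] = 1.171677
  V(2,2) = exp(-r*dt) * [p*2.455480 + (1-p)*5.869524] = 4.000889
  V(1,0) = exp(-r*dt) * [p*0.000000 + (1-p)*1.171677] = 0.559087
  V(1,1) = exp(-r*dt) * [p*1.171677 + (1-p)*4.000889] = 2.481765
  V(0,0) = exp(-r*dt) * [p*0.559087 + (1-p)*2.481765] = 1.457478

Answer: Price = V(0,0) = 1.4575


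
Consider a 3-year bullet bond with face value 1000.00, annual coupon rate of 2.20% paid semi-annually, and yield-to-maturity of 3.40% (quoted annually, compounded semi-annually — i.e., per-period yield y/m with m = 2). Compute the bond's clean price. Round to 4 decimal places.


Answer: Price = 966.0485

Derivation:
Coupon per period c = face * coupon_rate / m = 11.000000
Periods per year m = 2; per-period yield y/m = 0.017000
Number of cashflows N = 6
Cashflows (t years, CF_t, discount factor 1/(1+y/m)^(m*t), PV):
  t = 0.5000: CF_t = 11.000000, DF = 0.983284, PV = 10.816126
  t = 1.0000: CF_t = 11.000000, DF = 0.966848, PV = 10.635325
  t = 1.5000: CF_t = 11.000000, DF = 0.950686, PV = 10.457547
  t = 2.0000: CF_t = 11.000000, DF = 0.934795, PV = 10.282740
  t = 2.5000: CF_t = 11.000000, DF = 0.919169, PV = 10.110856
  t = 3.0000: CF_t = 1011.000000, DF = 0.903804, PV = 913.745893
Price P = sum_t PV_t = 966.048488


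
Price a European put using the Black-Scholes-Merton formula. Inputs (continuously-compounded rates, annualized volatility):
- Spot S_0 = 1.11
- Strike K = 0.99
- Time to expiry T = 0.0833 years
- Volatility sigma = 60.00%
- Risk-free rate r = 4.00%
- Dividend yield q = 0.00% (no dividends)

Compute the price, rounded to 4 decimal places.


d1 = (ln(S/K) + (r - q + 0.5*sigma^2) * T) / (sigma * sqrt(T)) = 0.76650700
d2 = d1 - sigma * sqrt(T) = 0.59333656
exp(-rT) = 0.99667354; exp(-qT) = 1.00000000
P = K * exp(-rT) * N(-d2) - S_0 * exp(-qT) * N(-d1)
N(-d1) = 0.22168734; N(-d2) = 0.27647797
P = 0.9900 * 0.99667354 * 0.27647797 - 1.1100 * 1.00000000 * 0.22168734 = 0.0267

Answer: Price = 0.0267


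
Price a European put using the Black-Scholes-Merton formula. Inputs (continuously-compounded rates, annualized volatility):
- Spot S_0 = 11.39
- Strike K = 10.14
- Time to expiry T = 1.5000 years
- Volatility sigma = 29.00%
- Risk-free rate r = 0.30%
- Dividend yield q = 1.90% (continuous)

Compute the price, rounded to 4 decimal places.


Answer: Price = 1.0533

Derivation:
d1 = (ln(S/K) + (r - q + 0.5*sigma^2) * T) / (sigma * sqrt(T)) = 0.43731213
d2 = d1 - sigma * sqrt(T) = 0.08213612
exp(-rT) = 0.99551011; exp(-qT) = 0.97190229
P = K * exp(-rT) * N(-d2) - S_0 * exp(-qT) * N(-d1)
N(-d1) = 0.33094250; N(-d2) = 0.46726924
P = 10.1400 * 0.99551011 * 0.46726924 - 11.3900 * 0.97190229 * 0.33094250 = 1.0533


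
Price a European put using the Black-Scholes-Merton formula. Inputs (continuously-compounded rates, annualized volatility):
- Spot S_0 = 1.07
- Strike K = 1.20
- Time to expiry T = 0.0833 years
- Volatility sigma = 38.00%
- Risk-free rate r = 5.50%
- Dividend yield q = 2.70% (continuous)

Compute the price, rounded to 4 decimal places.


Answer: Price = 0.1368

Derivation:
d1 = (ln(S/K) + (r - q + 0.5*sigma^2) * T) / (sigma * sqrt(T)) = -0.96937886
d2 = d1 - sigma * sqrt(T) = -1.07905347
exp(-rT) = 0.99542898; exp(-qT) = 0.99775343
P = K * exp(-rT) * N(-d2) - S_0 * exp(-qT) * N(-d1)
N(-d1) = 0.83382190; N(-d2) = 0.85971805
P = 1.2000 * 0.99542898 * 0.85971805 - 1.0700 * 0.99775343 * 0.83382190 = 0.1368


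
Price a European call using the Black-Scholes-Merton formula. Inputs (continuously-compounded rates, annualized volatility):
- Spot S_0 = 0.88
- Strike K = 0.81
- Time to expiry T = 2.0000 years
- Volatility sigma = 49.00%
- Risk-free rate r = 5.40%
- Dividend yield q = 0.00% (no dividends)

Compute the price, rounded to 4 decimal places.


Answer: Price = 0.3021

Derivation:
d1 = (ln(S/K) + (r - q + 0.5*sigma^2) * T) / (sigma * sqrt(T)) = 0.62194754
d2 = d1 - sigma * sqrt(T) = -0.07101710
exp(-rT) = 0.89762760; exp(-qT) = 1.00000000
C = S_0 * exp(-qT) * N(d1) - K * exp(-rT) * N(d2)
N(d1) = 0.73301182; N(d2) = 0.47169207
C = 0.8800 * 1.00000000 * 0.73301182 - 0.8100 * 0.89762760 * 0.47169207 = 0.3021


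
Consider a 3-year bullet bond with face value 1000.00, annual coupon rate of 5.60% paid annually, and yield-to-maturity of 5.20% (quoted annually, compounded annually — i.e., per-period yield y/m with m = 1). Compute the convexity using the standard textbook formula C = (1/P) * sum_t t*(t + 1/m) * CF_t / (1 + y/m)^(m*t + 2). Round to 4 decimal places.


Answer: Convexity = 10.0958

Derivation:
Coupon per period c = face * coupon_rate / m = 56.000000
Periods per year m = 1; per-period yield y/m = 0.052000
Number of cashflows N = 3
Cashflows (t years, CF_t, discount factor 1/(1+y/m)^(m*t), PV):
  t = 1.0000: CF_t = 56.000000, DF = 0.950570, PV = 53.231939
  t = 2.0000: CF_t = 56.000000, DF = 0.903584, PV = 50.600703
  t = 3.0000: CF_t = 1056.000000, DF = 0.858920, PV = 907.019656
Price P = sum_t PV_t = 1010.852298
Convexity numerator sum_t t*(t + 1/m) * CF_t / (1+y/m)^(m*t + 2):
  t = 1.0000: term = 96.199054
  t = 2.0000: term = 274.331904
  t = 3.0000: term = 9834.821119
Convexity = (1/P) * sum = 10205.352078 / 1010.852298 = 10.095790


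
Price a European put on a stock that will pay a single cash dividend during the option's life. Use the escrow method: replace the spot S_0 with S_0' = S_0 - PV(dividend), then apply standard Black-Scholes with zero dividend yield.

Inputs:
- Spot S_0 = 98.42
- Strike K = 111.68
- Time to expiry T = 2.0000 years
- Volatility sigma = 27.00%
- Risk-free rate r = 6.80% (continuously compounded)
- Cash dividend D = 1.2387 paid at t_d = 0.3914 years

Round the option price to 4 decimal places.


Answer: Price = 14.8723

Derivation:
PV(D) = D * exp(-r * t_d) = 1.2387 * 0.97373586 = 1.20616661
S_0' = S_0 - PV(D) = 98.4200 - 1.20616661 = 97.21383339
d1 = (ln(S_0'/K) + (r + sigma^2/2)*T) / (sigma*sqrt(T)) = 0.18378329
d2 = d1 - sigma*sqrt(T) = -0.19805437
exp(-rT) = 0.87284263
N(-d1) = 0.42709173; N(-d2) = 0.57849874
P = K * exp(-rT) * N(-d2) - S_0' * N(-d1) = 111.6800 * 0.87284263 * 0.57849874 - 97.21383339 * 0.42709173 = 14.8723


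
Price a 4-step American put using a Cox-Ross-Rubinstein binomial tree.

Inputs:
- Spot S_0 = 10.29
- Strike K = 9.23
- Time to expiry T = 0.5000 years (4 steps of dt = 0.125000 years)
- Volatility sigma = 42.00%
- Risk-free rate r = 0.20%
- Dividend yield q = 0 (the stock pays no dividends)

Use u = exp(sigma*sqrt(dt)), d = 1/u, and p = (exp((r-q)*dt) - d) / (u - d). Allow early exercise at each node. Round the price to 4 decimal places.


dt = T/N = 0.125000
u = exp(sigma*sqrt(dt)) = 1.160084; d = 1/u = 0.862007
p = (exp((r-q)*dt) - d) / (u - d) = 0.463784
Discount per step: exp(-r*dt) = 0.999750
Stock lattice S(k, i) with i counting down-moves:
  k=0: S(0,0) = 10.2900
  k=1: S(1,0) = 11.9373; S(1,1) = 8.8700
  k=2: S(2,0) = 13.8482; S(2,1) = 10.2900; S(2,2) = 7.6460
  k=3: S(3,0) = 16.0651; S(3,1) = 11.9373; S(3,2) = 8.8700; S(3,3) = 6.5909
  k=4: S(4,0) = 18.6369; S(4,1) = 13.8482; S(4,2) = 10.2900; S(4,3) = 7.6460; S(4,4) = 5.6814
Terminal payoffs V(N, i) = max(K - S_T, 0):
  V(4,0) = 0.000000; V(4,1) = 0.000000; V(4,2) = 0.000000; V(4,3) = 1.583961; V(4,4) = 3.548571
Backward induction: V(k, i) = exp(-r*dt) * [p * V(k+1, i) + (1-p) * V(k+1, i+1)]; then take max(V_cont, immediate exercise) for American.
  V(3,0) = exp(-r*dt) * [p*0.000000 + (1-p)*0.000000] = 0.000000; exercise = 0.000000; V(3,0) = max -> 0.000000
  V(3,1) = exp(-r*dt) * [p*0.000000 + (1-p)*0.000000] = 0.000000; exercise = 0.000000; V(3,1) = max -> 0.000000
  V(3,2) = exp(-r*dt) * [p*0.000000 + (1-p)*1.583961] = 0.849133; exercise = 0.359953; V(3,2) = max -> 0.849133
  V(3,3) = exp(-r*dt) * [p*1.583961 + (1-p)*3.548571] = 2.636757; exercise = 2.639065; V(3,3) = max -> 2.639065
  V(2,0) = exp(-r*dt) * [p*0.000000 + (1-p)*0.000000] = 0.000000; exercise = 0.000000; V(2,0) = max -> 0.000000
  V(2,1) = exp(-r*dt) * [p*0.000000 + (1-p)*0.849133] = 0.455205; exercise = 0.000000; V(2,1) = max -> 0.455205
  V(2,2) = exp(-r*dt) * [p*0.849133 + (1-p)*2.639065] = 1.808471; exercise = 1.583961; V(2,2) = max -> 1.808471
  V(1,0) = exp(-r*dt) * [p*0.000000 + (1-p)*0.455205] = 0.244027; exercise = 0.000000; V(1,0) = max -> 0.244027
  V(1,1) = exp(-r*dt) * [p*0.455205 + (1-p)*1.808471] = 1.180553; exercise = 0.359953; V(1,1) = max -> 1.180553
  V(0,0) = exp(-r*dt) * [p*0.244027 + (1-p)*1.180553] = 0.746021; exercise = 0.000000; V(0,0) = max -> 0.746021

Answer: Price = V(0,0) = 0.7460
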